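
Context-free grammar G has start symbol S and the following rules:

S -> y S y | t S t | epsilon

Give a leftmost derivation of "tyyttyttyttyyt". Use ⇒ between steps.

S ⇒ tSt ⇒ tySyt ⇒ tyySyyt ⇒ tyytStyyt ⇒ tyyttSttyyt ⇒ tyyttySyttyyt ⇒ tyyttytStyttyyt ⇒ tyyttyttyttyyt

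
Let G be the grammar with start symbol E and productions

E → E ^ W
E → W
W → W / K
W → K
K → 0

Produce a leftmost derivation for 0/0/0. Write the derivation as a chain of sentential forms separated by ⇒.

E ⇒ W   [E → W]
W ⇒ W/K   [W → W / K]
W/K ⇒ W/K/K   [W → W / K]
W/K/K ⇒ K/K/K   [W → K]
K/K/K ⇒ 0/K/K   [K → 0]
0/K/K ⇒ 0/0/K   [K → 0]
0/0/K ⇒ 0/0/0   [K → 0]

E ⇒ W ⇒ W/K ⇒ W/K/K ⇒ K/K/K ⇒ 0/K/K ⇒ 0/0/K ⇒ 0/0/0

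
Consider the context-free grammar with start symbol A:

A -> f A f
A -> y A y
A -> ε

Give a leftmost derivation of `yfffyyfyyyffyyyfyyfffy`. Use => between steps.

A=>yAy=>yfAfy=>yffAffy=>yfffAfffy=>yfffyAyfffy=>yfffyyAyyfffy=>yfffyyfAfyyfffy=>yfffyyfyAyfyyfffy=>yfffyyfyyAyyfyyfffy=>yfffyyfyyyAyyyfyyfffy=>yfffyyfyyyfAfyyyfyyfffy=>yfffyyfyyyffyyyfyyfffy

A => yAy   [A -> y A y]
yAy => yfAfy   [A -> f A f]
yfAfy => yffAffy   [A -> f A f]
yffAffy => yfffAfffy   [A -> f A f]
yfffAfffy => yfffyAyfffy   [A -> y A y]
yfffyAyfffy => yfffyyAyyfffy   [A -> y A y]
yfffyyAyyfffy => yfffyyfAfyyfffy   [A -> f A f]
yfffyyfAfyyfffy => yfffyyfyAyfyyfffy   [A -> y A y]
yfffyyfyAyfyyfffy => yfffyyfyyAyyfyyfffy   [A -> y A y]
yfffyyfyyAyyfyyfffy => yfffyyfyyyAyyyfyyfffy   [A -> y A y]
yfffyyfyyyAyyyfyyfffy => yfffyyfyyyfAfyyyfyyfffy   [A -> f A f]
yfffyyfyyyfAfyyyfyyfffy => yfffyyfyyyffyyyfyyfffy   [A -> ε]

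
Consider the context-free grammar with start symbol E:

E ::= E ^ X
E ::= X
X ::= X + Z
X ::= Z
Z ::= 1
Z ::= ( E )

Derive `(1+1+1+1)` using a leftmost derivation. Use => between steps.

E=>X=>Z=>(E)=>(X)=>(X+Z)=>(X+Z+Z)=>(X+Z+Z+Z)=>(Z+Z+Z+Z)=>(1+Z+Z+Z)=>(1+1+Z+Z)=>(1+1+1+Z)=>(1+1+1+1)

E => X   [E ::= X]
X => Z   [X ::= Z]
Z => (E)   [Z ::= ( E )]
(E) => (X)   [E ::= X]
(X) => (X+Z)   [X ::= X + Z]
(X+Z) => (X+Z+Z)   [X ::= X + Z]
(X+Z+Z) => (X+Z+Z+Z)   [X ::= X + Z]
(X+Z+Z+Z) => (Z+Z+Z+Z)   [X ::= Z]
(Z+Z+Z+Z) => (1+Z+Z+Z)   [Z ::= 1]
(1+Z+Z+Z) => (1+1+Z+Z)   [Z ::= 1]
(1+1+Z+Z) => (1+1+1+Z)   [Z ::= 1]
(1+1+1+Z) => (1+1+1+1)   [Z ::= 1]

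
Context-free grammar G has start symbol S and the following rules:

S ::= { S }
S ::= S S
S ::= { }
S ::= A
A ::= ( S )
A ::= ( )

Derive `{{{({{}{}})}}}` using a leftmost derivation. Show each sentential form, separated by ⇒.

S ⇒ {S}   [S ::= { S }]
{S} ⇒ {{S}}   [S ::= { S }]
{{S}} ⇒ {{{S}}}   [S ::= { S }]
{{{S}}} ⇒ {{{A}}}   [S ::= A]
{{{A}}} ⇒ {{{(S)}}}   [A ::= ( S )]
{{{(S)}}} ⇒ {{{({S})}}}   [S ::= { S }]
{{{({S})}}} ⇒ {{{({SS})}}}   [S ::= S S]
{{{({SS})}}} ⇒ {{{({{}S})}}}   [S ::= { }]
{{{({{}S})}}} ⇒ {{{({{}{}})}}}   [S ::= { }]

S ⇒ {S} ⇒ {{S}} ⇒ {{{S}}} ⇒ {{{A}}} ⇒ {{{(S)}}} ⇒ {{{({S})}}} ⇒ {{{({SS})}}} ⇒ {{{({{}S})}}} ⇒ {{{({{}{}})}}}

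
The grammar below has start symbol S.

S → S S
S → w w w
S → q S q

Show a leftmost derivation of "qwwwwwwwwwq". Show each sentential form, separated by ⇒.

S ⇒ qSq   [S → q S q]
qSq ⇒ qSSq   [S → S S]
qSSq ⇒ qSSSq   [S → S S]
qSSSq ⇒ qwwwSSq   [S → w w w]
qwwwSSq ⇒ qwwwwwwSq   [S → w w w]
qwwwwwwSq ⇒ qwwwwwwwwwq   [S → w w w]

S ⇒ qSq ⇒ qSSq ⇒ qSSSq ⇒ qwwwSSq ⇒ qwwwwwwSq ⇒ qwwwwwwwwwq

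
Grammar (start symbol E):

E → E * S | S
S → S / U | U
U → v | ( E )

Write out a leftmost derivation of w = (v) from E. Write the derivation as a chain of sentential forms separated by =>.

E => S => U => (E) => (S) => (U) => (v)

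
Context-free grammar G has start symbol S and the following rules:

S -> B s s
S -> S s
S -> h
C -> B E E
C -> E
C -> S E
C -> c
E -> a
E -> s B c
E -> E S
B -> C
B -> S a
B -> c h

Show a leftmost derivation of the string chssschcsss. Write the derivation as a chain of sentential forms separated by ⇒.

S ⇒ Ss ⇒ Bsss ⇒ Csss ⇒ SEsss ⇒ BssEsss ⇒ chssEsss ⇒ chsssBcsss ⇒ chssschcsss

S ⇒ Ss   [S -> S s]
Ss ⇒ Bsss   [S -> B s s]
Bsss ⇒ Csss   [B -> C]
Csss ⇒ SEsss   [C -> S E]
SEsss ⇒ BssEsss   [S -> B s s]
BssEsss ⇒ chssEsss   [B -> c h]
chssEsss ⇒ chsssBcsss   [E -> s B c]
chsssBcsss ⇒ chssschcsss   [B -> c h]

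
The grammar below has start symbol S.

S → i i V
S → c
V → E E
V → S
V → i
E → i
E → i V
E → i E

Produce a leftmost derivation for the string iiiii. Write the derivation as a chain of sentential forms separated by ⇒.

S ⇒ iiV   [S → i i V]
iiV ⇒ iiS   [V → S]
iiS ⇒ iiiiV   [S → i i V]
iiiiV ⇒ iiiii   [V → i]

S ⇒ iiV ⇒ iiS ⇒ iiiiV ⇒ iiiii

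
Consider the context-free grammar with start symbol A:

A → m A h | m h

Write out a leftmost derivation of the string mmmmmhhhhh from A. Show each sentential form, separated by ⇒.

A ⇒ mAh   [A → m A h]
mAh ⇒ mmAhh   [A → m A h]
mmAhh ⇒ mmmAhhh   [A → m A h]
mmmAhhh ⇒ mmmmAhhhh   [A → m A h]
mmmmAhhhh ⇒ mmmmmhhhhh   [A → m h]

A⇒mAh⇒mmAhh⇒mmmAhhh⇒mmmmAhhhh⇒mmmmmhhhhh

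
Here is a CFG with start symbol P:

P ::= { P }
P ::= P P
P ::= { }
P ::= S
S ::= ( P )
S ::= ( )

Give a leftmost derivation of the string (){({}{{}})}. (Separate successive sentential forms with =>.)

P => PP => SP => ()P => (){P} => (){S} => (){(P)} => (){(PP)} => (){({}P)} => (){({}{P})} => (){({}{{}})}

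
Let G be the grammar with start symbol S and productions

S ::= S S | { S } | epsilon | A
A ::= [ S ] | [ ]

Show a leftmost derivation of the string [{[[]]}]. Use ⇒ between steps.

S ⇒ A ⇒ [S] ⇒ [SS] ⇒ [SSS] ⇒ [{S}SS] ⇒ [{A}SS] ⇒ [{[S]}SS] ⇒ [{[A]}SS] ⇒ [{[[S]]}SS] ⇒ [{[[]]}SS] ⇒ [{[[]]}S] ⇒ [{[[]]}]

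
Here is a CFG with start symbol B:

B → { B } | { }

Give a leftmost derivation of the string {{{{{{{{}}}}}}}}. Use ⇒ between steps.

B⇒{B}⇒{{B}}⇒{{{B}}}⇒{{{{B}}}}⇒{{{{{B}}}}}⇒{{{{{{B}}}}}}⇒{{{{{{{B}}}}}}}⇒{{{{{{{{}}}}}}}}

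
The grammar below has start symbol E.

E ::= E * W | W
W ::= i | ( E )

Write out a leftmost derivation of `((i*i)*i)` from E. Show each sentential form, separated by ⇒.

E⇒W⇒(E)⇒(E*W)⇒(W*W)⇒((E)*W)⇒((E*W)*W)⇒((W*W)*W)⇒((i*W)*W)⇒((i*i)*W)⇒((i*i)*i)

E ⇒ W   [E ::= W]
W ⇒ (E)   [W ::= ( E )]
(E) ⇒ (E*W)   [E ::= E * W]
(E*W) ⇒ (W*W)   [E ::= W]
(W*W) ⇒ ((E)*W)   [W ::= ( E )]
((E)*W) ⇒ ((E*W)*W)   [E ::= E * W]
((E*W)*W) ⇒ ((W*W)*W)   [E ::= W]
((W*W)*W) ⇒ ((i*W)*W)   [W ::= i]
((i*W)*W) ⇒ ((i*i)*W)   [W ::= i]
((i*i)*W) ⇒ ((i*i)*i)   [W ::= i]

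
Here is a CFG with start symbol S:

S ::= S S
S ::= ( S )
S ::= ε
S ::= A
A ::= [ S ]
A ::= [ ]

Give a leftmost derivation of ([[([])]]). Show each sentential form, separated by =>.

S=>(S)=>(A)=>([S])=>([A])=>([[S]])=>([[(S)]])=>([[(A)]])=>([[([])]])

S => (S)   [S ::= ( S )]
(S) => (A)   [S ::= A]
(A) => ([S])   [A ::= [ S ]]
([S]) => ([A])   [S ::= A]
([A]) => ([[S]])   [A ::= [ S ]]
([[S]]) => ([[(S)]])   [S ::= ( S )]
([[(S)]]) => ([[(A)]])   [S ::= A]
([[(A)]]) => ([[([])]])   [A ::= [ ]]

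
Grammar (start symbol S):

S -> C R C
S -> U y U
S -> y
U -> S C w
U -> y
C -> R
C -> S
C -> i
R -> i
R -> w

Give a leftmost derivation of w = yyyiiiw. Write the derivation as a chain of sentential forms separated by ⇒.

S ⇒ UyU   [S -> U y U]
UyU ⇒ yyU   [U -> y]
yyU ⇒ yySCw   [U -> S C w]
yySCw ⇒ yyCRCCw   [S -> C R C]
yyCRCCw ⇒ yySRCCw   [C -> S]
yySRCCw ⇒ yyyRCCw   [S -> y]
yyyRCCw ⇒ yyyiCCw   [R -> i]
yyyiCCw ⇒ yyyiiCw   [C -> i]
yyyiiCw ⇒ yyyiiiw   [C -> i]

S ⇒ UyU ⇒ yyU ⇒ yySCw ⇒ yyCRCCw ⇒ yySRCCw ⇒ yyyRCCw ⇒ yyyiCCw ⇒ yyyiiCw ⇒ yyyiiiw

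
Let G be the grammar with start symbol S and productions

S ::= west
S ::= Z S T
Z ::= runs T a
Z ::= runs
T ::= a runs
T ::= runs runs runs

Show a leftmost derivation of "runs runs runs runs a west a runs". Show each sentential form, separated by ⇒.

S ⇒ Z S T ⇒ runs T a S T ⇒ runs runs runs runs a S T ⇒ runs runs runs runs a west T ⇒ runs runs runs runs a west a runs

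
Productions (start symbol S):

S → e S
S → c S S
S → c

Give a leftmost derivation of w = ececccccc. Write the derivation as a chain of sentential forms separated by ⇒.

S ⇒ eS ⇒ ecSS ⇒ eceSS ⇒ ececSSS ⇒ ececcSSSS ⇒ ececccSSS ⇒ ececcccSS ⇒ ececccccS ⇒ ececccccc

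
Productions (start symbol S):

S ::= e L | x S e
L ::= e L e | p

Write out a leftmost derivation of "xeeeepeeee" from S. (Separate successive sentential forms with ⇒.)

S ⇒ xSe ⇒ xeLe ⇒ xeeLee ⇒ xeeeLeee ⇒ xeeeeLeeee ⇒ xeeeepeeee

S ⇒ xSe   [S ::= x S e]
xSe ⇒ xeLe   [S ::= e L]
xeLe ⇒ xeeLee   [L ::= e L e]
xeeLee ⇒ xeeeLeee   [L ::= e L e]
xeeeLeee ⇒ xeeeeLeeee   [L ::= e L e]
xeeeeLeeee ⇒ xeeeepeeee   [L ::= p]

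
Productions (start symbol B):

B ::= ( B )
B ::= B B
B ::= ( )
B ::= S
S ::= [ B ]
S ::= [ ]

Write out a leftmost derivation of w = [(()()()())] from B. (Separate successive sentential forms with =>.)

B => S   [B ::= S]
S => [B]   [S ::= [ B ]]
[B] => [(B)]   [B ::= ( B )]
[(B)] => [(BB)]   [B ::= B B]
[(BB)] => [(BBB)]   [B ::= B B]
[(BBB)] => [(BBBB)]   [B ::= B B]
[(BBBB)] => [(()BBB)]   [B ::= ( )]
[(()BBB)] => [(()()BB)]   [B ::= ( )]
[(()()BB)] => [(()()()B)]   [B ::= ( )]
[(()()()B)] => [(()()()())]   [B ::= ( )]

B => S => [B] => [(B)] => [(BB)] => [(BBB)] => [(BBBB)] => [(()BBB)] => [(()()BB)] => [(()()()B)] => [(()()()())]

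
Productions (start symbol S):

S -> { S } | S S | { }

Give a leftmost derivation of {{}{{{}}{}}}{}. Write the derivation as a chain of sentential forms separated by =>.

S => SS   [S -> S S]
SS => {S}S   [S -> { S }]
{S}S => {SS}S   [S -> S S]
{SS}S => {{}S}S   [S -> { }]
{{}S}S => {{}{S}}S   [S -> { S }]
{{}{S}}S => {{}{SS}}S   [S -> S S]
{{}{SS}}S => {{}{{S}S}}S   [S -> { S }]
{{}{{S}S}}S => {{}{{{}}S}}S   [S -> { }]
{{}{{{}}S}}S => {{}{{{}}{}}}S   [S -> { }]
{{}{{{}}{}}}S => {{}{{{}}{}}}{}   [S -> { }]

S => SS => {S}S => {SS}S => {{}S}S => {{}{S}}S => {{}{SS}}S => {{}{{S}S}}S => {{}{{{}}S}}S => {{}{{{}}{}}}S => {{}{{{}}{}}}{}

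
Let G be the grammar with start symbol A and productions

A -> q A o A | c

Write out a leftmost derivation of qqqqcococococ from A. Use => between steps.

A => qAoA => qqAoAoA => qqqAoAoAoA => qqqqAoAoAoAoA => qqqqcoAoAoAoA => qqqqcocoAoAoA => qqqqcococoAoA => qqqqcocococoA => qqqqcococococ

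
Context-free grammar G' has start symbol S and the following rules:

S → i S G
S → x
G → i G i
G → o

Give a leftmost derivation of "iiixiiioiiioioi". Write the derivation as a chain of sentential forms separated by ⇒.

S ⇒ iSG ⇒ iiSGG ⇒ iiiSGGG ⇒ iiixGGG ⇒ iiixiGiGG ⇒ iiixiiGiiGG ⇒ iiixiiiGiiiGG ⇒ iiixiiioiiiGG ⇒ iiixiiioiiioG ⇒ iiixiiioiiioiGi ⇒ iiixiiioiiioioi

S ⇒ iSG   [S → i S G]
iSG ⇒ iiSGG   [S → i S G]
iiSGG ⇒ iiiSGGG   [S → i S G]
iiiSGGG ⇒ iiixGGG   [S → x]
iiixGGG ⇒ iiixiGiGG   [G → i G i]
iiixiGiGG ⇒ iiixiiGiiGG   [G → i G i]
iiixiiGiiGG ⇒ iiixiiiGiiiGG   [G → i G i]
iiixiiiGiiiGG ⇒ iiixiiioiiiGG   [G → o]
iiixiiioiiiGG ⇒ iiixiiioiiioG   [G → o]
iiixiiioiiioG ⇒ iiixiiioiiioiGi   [G → i G i]
iiixiiioiiioiGi ⇒ iiixiiioiiioioi   [G → o]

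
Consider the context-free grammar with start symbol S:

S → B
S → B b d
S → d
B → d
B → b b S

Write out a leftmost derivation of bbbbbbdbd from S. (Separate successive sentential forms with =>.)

S => B => bbS => bbB => bbbbS => bbbbBbd => bbbbbbSbd => bbbbbbdbd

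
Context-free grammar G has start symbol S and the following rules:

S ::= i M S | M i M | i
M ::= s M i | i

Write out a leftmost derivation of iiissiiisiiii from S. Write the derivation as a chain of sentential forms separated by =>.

S=>iMS=>iiS=>iiiMS=>iiisMiS=>iiissMiiS=>iiissiiiS=>iiissiiiMiM=>iiissiiisMiiM=>iiissiiisiiiM=>iiissiiisiiii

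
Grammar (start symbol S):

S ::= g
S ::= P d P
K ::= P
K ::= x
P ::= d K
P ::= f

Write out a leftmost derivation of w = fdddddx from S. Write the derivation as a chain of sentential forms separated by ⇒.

S ⇒ PdP ⇒ fdP ⇒ fddK ⇒ fddP ⇒ fdddK ⇒ fdddP ⇒ fddddK ⇒ fddddP ⇒ fdddddK ⇒ fdddddx

S ⇒ PdP   [S ::= P d P]
PdP ⇒ fdP   [P ::= f]
fdP ⇒ fddK   [P ::= d K]
fddK ⇒ fddP   [K ::= P]
fddP ⇒ fdddK   [P ::= d K]
fdddK ⇒ fdddP   [K ::= P]
fdddP ⇒ fddddK   [P ::= d K]
fddddK ⇒ fddddP   [K ::= P]
fddddP ⇒ fdddddK   [P ::= d K]
fdddddK ⇒ fdddddx   [K ::= x]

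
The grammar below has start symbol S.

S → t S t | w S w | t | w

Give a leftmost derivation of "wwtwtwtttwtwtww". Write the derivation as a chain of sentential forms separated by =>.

S => wSw => wwSww => wwtStww => wwtwSwtww => wwtwtStwtww => wwtwtwSwtwtww => wwtwtwtStwtwtww => wwtwtwtttwtwtww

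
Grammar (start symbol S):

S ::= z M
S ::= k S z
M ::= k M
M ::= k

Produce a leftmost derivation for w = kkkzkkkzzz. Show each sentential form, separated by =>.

S => kSz   [S ::= k S z]
kSz => kkSzz   [S ::= k S z]
kkSzz => kkkSzzz   [S ::= k S z]
kkkSzzz => kkkzMzzz   [S ::= z M]
kkkzMzzz => kkkzkMzzz   [M ::= k M]
kkkzkMzzz => kkkzkkMzzz   [M ::= k M]
kkkzkkMzzz => kkkzkkkzzz   [M ::= k]

S => kSz => kkSzz => kkkSzzz => kkkzMzzz => kkkzkMzzz => kkkzkkMzzz => kkkzkkkzzz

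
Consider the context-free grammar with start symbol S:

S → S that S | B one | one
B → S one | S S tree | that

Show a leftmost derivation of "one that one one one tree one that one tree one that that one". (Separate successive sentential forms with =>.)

S => S that S => S that S that S => one that S that S => one that B one that S => one that S S tree one that S => one that one S tree one that S => one that one S that S tree one that S => one that one B one that S tree one that S => one that one S S tree one that S tree one that S => one that one one S tree one that S tree one that S => one that one one one tree one that S tree one that S => one that one one one tree one that one tree one that S => one that one one one tree one that one tree one that B one => one that one one one tree one that one tree one that that one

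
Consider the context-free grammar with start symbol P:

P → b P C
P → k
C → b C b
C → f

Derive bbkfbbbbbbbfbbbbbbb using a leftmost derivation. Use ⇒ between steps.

P ⇒ bPC   [P → b P C]
bPC ⇒ bbPCC   [P → b P C]
bbPCC ⇒ bbkCC   [P → k]
bbkCC ⇒ bbkfC   [C → f]
bbkfC ⇒ bbkfbCb   [C → b C b]
bbkfbCb ⇒ bbkfbbCbb   [C → b C b]
bbkfbbCbb ⇒ bbkfbbbCbbb   [C → b C b]
bbkfbbbCbbb ⇒ bbkfbbbbCbbbb   [C → b C b]
bbkfbbbbCbbbb ⇒ bbkfbbbbbCbbbbb   [C → b C b]
bbkfbbbbbCbbbbb ⇒ bbkfbbbbbbCbbbbbb   [C → b C b]
bbkfbbbbbbCbbbbbb ⇒ bbkfbbbbbbbCbbbbbbb   [C → b C b]
bbkfbbbbbbbCbbbbbbb ⇒ bbkfbbbbbbbfbbbbbbb   [C → f]

P ⇒ bPC ⇒ bbPCC ⇒ bbkCC ⇒ bbkfC ⇒ bbkfbCb ⇒ bbkfbbCbb ⇒ bbkfbbbCbbb ⇒ bbkfbbbbCbbbb ⇒ bbkfbbbbbCbbbbb ⇒ bbkfbbbbbbCbbbbbb ⇒ bbkfbbbbbbbCbbbbbbb ⇒ bbkfbbbbbbbfbbbbbbb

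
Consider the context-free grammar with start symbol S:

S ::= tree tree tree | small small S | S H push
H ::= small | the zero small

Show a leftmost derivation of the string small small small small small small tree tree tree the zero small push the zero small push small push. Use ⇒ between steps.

S ⇒ S H push ⇒ small small S H push ⇒ small small small small S H push ⇒ small small small small S H push H push ⇒ small small small small small small S H push H push ⇒ small small small small small small S H push H push H push ⇒ small small small small small small tree tree tree H push H push H push ⇒ small small small small small small tree tree tree the zero small push H push H push ⇒ small small small small small small tree tree tree the zero small push the zero small push H push ⇒ small small small small small small tree tree tree the zero small push the zero small push small push

S ⇒ S H push   [S ::= S H push]
S H push ⇒ small small S H push   [S ::= small small S]
small small S H push ⇒ small small small small S H push   [S ::= small small S]
small small small small S H push ⇒ small small small small S H push H push   [S ::= S H push]
small small small small S H push H push ⇒ small small small small small small S H push H push   [S ::= small small S]
small small small small small small S H push H push ⇒ small small small small small small S H push H push H push   [S ::= S H push]
small small small small small small S H push H push H push ⇒ small small small small small small tree tree tree H push H push H push   [S ::= tree tree tree]
small small small small small small tree tree tree H push H push H push ⇒ small small small small small small tree tree tree the zero small push H push H push   [H ::= the zero small]
small small small small small small tree tree tree the zero small push H push H push ⇒ small small small small small small tree tree tree the zero small push the zero small push H push   [H ::= the zero small]
small small small small small small tree tree tree the zero small push the zero small push H push ⇒ small small small small small small tree tree tree the zero small push the zero small push small push   [H ::= small]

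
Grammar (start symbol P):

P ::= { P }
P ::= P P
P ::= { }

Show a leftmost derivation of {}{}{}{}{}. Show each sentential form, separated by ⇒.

P ⇒ PP ⇒ {}P ⇒ {}PP ⇒ {}PPP ⇒ {}PPPP ⇒ {}{}PPP ⇒ {}{}{}PP ⇒ {}{}{}{}P ⇒ {}{}{}{}{}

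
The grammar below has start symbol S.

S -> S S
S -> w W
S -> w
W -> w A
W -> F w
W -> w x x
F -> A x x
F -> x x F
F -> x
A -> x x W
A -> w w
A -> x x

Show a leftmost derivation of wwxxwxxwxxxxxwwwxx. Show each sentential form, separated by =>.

S=>SS=>wWS=>wwAS=>wwxxWS=>wwxxwAS=>wwxxwxxS=>wwxxwxxSS=>wwxxwxxwWS=>wwxxwxxwFwS=>wwxxwxxwxxFwS=>wwxxwxxwxxxxFwS=>wwxxwxxwxxxxxwS=>wwxxwxxwxxxxxwwW=>wwxxwxxwxxxxxwwwxx

S => SS   [S -> S S]
SS => wWS   [S -> w W]
wWS => wwAS   [W -> w A]
wwAS => wwxxWS   [A -> x x W]
wwxxWS => wwxxwAS   [W -> w A]
wwxxwAS => wwxxwxxS   [A -> x x]
wwxxwxxS => wwxxwxxSS   [S -> S S]
wwxxwxxSS => wwxxwxxwWS   [S -> w W]
wwxxwxxwWS => wwxxwxxwFwS   [W -> F w]
wwxxwxxwFwS => wwxxwxxwxxFwS   [F -> x x F]
wwxxwxxwxxFwS => wwxxwxxwxxxxFwS   [F -> x x F]
wwxxwxxwxxxxFwS => wwxxwxxwxxxxxwS   [F -> x]
wwxxwxxwxxxxxwS => wwxxwxxwxxxxxwwW   [S -> w W]
wwxxwxxwxxxxxwwW => wwxxwxxwxxxxxwwwxx   [W -> w x x]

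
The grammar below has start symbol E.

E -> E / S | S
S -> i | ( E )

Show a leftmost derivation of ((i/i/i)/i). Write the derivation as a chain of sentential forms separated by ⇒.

E ⇒ S ⇒ (E) ⇒ (E/S) ⇒ (S/S) ⇒ ((E)/S) ⇒ ((E/S)/S) ⇒ ((E/S/S)/S) ⇒ ((S/S/S)/S) ⇒ ((i/S/S)/S) ⇒ ((i/i/S)/S) ⇒ ((i/i/i)/S) ⇒ ((i/i/i)/i)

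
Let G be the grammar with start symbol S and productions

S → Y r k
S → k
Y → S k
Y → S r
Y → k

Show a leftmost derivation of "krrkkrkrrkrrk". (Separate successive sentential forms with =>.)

S => Yrk => Srrk => Yrkrrk => Srrkrrk => Yrkrrkrrk => Skrkrrkrrk => Yrkkrkrrkrrk => Srrkkrkrrkrrk => krrkkrkrrkrrk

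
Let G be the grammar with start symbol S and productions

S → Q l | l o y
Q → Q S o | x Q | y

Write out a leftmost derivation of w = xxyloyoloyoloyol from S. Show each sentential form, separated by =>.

S => Ql => xQl => xxQl => xxQSol => xxQSoSol => xxQSoSoSol => xxySoSoSol => xxyloyoSoSol => xxyloyoloyoSol => xxyloyoloyoloyol

S => Ql   [S → Q l]
Ql => xQl   [Q → x Q]
xQl => xxQl   [Q → x Q]
xxQl => xxQSol   [Q → Q S o]
xxQSol => xxQSoSol   [Q → Q S o]
xxQSoSol => xxQSoSoSol   [Q → Q S o]
xxQSoSoSol => xxySoSoSol   [Q → y]
xxySoSoSol => xxyloyoSoSol   [S → l o y]
xxyloyoSoSol => xxyloyoloyoSol   [S → l o y]
xxyloyoloyoSol => xxyloyoloyoloyol   [S → l o y]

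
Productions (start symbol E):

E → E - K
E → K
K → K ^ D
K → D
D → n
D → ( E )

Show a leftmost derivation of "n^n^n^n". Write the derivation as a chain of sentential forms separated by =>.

E => K   [E → K]
K => K^D   [K → K ^ D]
K^D => K^D^D   [K → K ^ D]
K^D^D => K^D^D^D   [K → K ^ D]
K^D^D^D => D^D^D^D   [K → D]
D^D^D^D => n^D^D^D   [D → n]
n^D^D^D => n^n^D^D   [D → n]
n^n^D^D => n^n^n^D   [D → n]
n^n^n^D => n^n^n^n   [D → n]

E => K => K^D => K^D^D => K^D^D^D => D^D^D^D => n^D^D^D => n^n^D^D => n^n^n^D => n^n^n^n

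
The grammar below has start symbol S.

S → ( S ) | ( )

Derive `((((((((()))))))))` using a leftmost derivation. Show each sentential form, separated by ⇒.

S⇒(S)⇒((S))⇒(((S)))⇒((((S))))⇒(((((S)))))⇒((((((S))))))⇒(((((((S)))))))⇒((((((((S))))))))⇒((((((((()))))))))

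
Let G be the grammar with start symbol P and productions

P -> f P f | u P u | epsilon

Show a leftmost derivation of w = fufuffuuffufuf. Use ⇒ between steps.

P⇒fPf⇒fuPuf⇒fufPfuf⇒fufuPufuf⇒fufufPfufuf⇒fufuffPffufuf⇒fufuffuPuffufuf⇒fufuffuuffufuf

P ⇒ fPf   [P -> f P f]
fPf ⇒ fuPuf   [P -> u P u]
fuPuf ⇒ fufPfuf   [P -> f P f]
fufPfuf ⇒ fufuPufuf   [P -> u P u]
fufuPufuf ⇒ fufufPfufuf   [P -> f P f]
fufufPfufuf ⇒ fufuffPffufuf   [P -> f P f]
fufuffPffufuf ⇒ fufuffuPuffufuf   [P -> u P u]
fufuffuPuffufuf ⇒ fufuffuuffufuf   [P -> epsilon]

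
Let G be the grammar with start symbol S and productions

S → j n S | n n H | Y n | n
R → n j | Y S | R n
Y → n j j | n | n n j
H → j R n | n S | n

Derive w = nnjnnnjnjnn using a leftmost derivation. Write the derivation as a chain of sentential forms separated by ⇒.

S ⇒ nnH   [S → n n H]
nnH ⇒ nnjRn   [H → j R n]
nnjRn ⇒ nnjYSn   [R → Y S]
nnjYSn ⇒ nnjnSn   [Y → n]
nnjnSn ⇒ nnjnnnHn   [S → n n H]
nnjnnnHn ⇒ nnjnnnjRnn   [H → j R n]
nnjnnnjRnn ⇒ nnjnnnjnjnn   [R → n j]

S ⇒ nnH ⇒ nnjRn ⇒ nnjYSn ⇒ nnjnSn ⇒ nnjnnnHn ⇒ nnjnnnjRnn ⇒ nnjnnnjnjnn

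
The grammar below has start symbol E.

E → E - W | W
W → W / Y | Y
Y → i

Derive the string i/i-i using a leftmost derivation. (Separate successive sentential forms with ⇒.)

E⇒E-W⇒W-W⇒W/Y-W⇒Y/Y-W⇒i/Y-W⇒i/i-W⇒i/i-Y⇒i/i-i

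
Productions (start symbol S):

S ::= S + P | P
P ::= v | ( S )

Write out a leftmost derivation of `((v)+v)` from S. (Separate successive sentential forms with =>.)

S => P   [S ::= P]
P => (S)   [P ::= ( S )]
(S) => (S+P)   [S ::= S + P]
(S+P) => (P+P)   [S ::= P]
(P+P) => ((S)+P)   [P ::= ( S )]
((S)+P) => ((P)+P)   [S ::= P]
((P)+P) => ((v)+P)   [P ::= v]
((v)+P) => ((v)+v)   [P ::= v]

S => P => (S) => (S+P) => (P+P) => ((S)+P) => ((P)+P) => ((v)+P) => ((v)+v)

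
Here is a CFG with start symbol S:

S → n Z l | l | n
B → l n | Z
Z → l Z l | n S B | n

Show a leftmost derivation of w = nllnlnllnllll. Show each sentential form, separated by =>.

S => nZl => nlZll => nllZlll => nllnSBlll => nllnlBlll => nllnlZlll => nllnlnSBlll => nllnlnlBlll => nllnlnlZlll => nllnlnllZllll => nllnlnllnllll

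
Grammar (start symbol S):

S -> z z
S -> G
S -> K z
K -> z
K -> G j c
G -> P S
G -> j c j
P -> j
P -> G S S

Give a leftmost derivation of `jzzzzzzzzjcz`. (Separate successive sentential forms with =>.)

S => Kz => Gjcz => PSjcz => GSSSjcz => PSSSSjcz => jSSSSjcz => jzzSSSjcz => jzzzzSSjcz => jzzzzzzSjcz => jzzzzzzzzjcz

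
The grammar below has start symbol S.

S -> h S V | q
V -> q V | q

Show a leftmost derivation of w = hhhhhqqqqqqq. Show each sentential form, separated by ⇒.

S ⇒ hSV ⇒ hhSVV ⇒ hhhSVVV ⇒ hhhhSVVVV ⇒ hhhhhSVVVVV ⇒ hhhhhqVVVVV ⇒ hhhhhqqVVVVV ⇒ hhhhhqqqVVVV ⇒ hhhhhqqqqVVV ⇒ hhhhhqqqqqVV ⇒ hhhhhqqqqqqV ⇒ hhhhhqqqqqqq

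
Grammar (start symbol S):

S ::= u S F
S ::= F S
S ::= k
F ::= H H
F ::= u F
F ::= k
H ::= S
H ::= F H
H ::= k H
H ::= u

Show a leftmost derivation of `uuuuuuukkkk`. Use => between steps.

S => uSF => uuSFF => uuFSFF => uuuFSFF => uuuuFSFF => uuuuuFSFF => uuuuuuFSFF => uuuuuuuFSFF => uuuuuuukSFF => uuuuuuukkFF => uuuuuuukkkF => uuuuuuukkkk

S => uSF   [S ::= u S F]
uSF => uuSFF   [S ::= u S F]
uuSFF => uuFSFF   [S ::= F S]
uuFSFF => uuuFSFF   [F ::= u F]
uuuFSFF => uuuuFSFF   [F ::= u F]
uuuuFSFF => uuuuuFSFF   [F ::= u F]
uuuuuFSFF => uuuuuuFSFF   [F ::= u F]
uuuuuuFSFF => uuuuuuuFSFF   [F ::= u F]
uuuuuuuFSFF => uuuuuuukSFF   [F ::= k]
uuuuuuukSFF => uuuuuuukkFF   [S ::= k]
uuuuuuukkFF => uuuuuuukkkF   [F ::= k]
uuuuuuukkkF => uuuuuuukkkk   [F ::= k]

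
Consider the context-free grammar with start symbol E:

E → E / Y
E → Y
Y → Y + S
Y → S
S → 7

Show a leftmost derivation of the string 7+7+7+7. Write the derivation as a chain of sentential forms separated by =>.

E=>Y=>Y+S=>Y+S+S=>Y+S+S+S=>S+S+S+S=>7+S+S+S=>7+7+S+S=>7+7+7+S=>7+7+7+7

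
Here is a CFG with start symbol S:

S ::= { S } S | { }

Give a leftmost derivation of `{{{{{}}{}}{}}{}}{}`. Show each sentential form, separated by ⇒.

S ⇒ {S}S   [S ::= { S } S]
{S}S ⇒ {{S}S}S   [S ::= { S } S]
{{S}S}S ⇒ {{{S}S}S}S   [S ::= { S } S]
{{{S}S}S}S ⇒ {{{{S}S}S}S}S   [S ::= { S } S]
{{{{S}S}S}S}S ⇒ {{{{{}}S}S}S}S   [S ::= { }]
{{{{{}}S}S}S}S ⇒ {{{{{}}{}}S}S}S   [S ::= { }]
{{{{{}}{}}S}S}S ⇒ {{{{{}}{}}{}}S}S   [S ::= { }]
{{{{{}}{}}{}}S}S ⇒ {{{{{}}{}}{}}{}}S   [S ::= { }]
{{{{{}}{}}{}}{}}S ⇒ {{{{{}}{}}{}}{}}{}   [S ::= { }]

S⇒{S}S⇒{{S}S}S⇒{{{S}S}S}S⇒{{{{S}S}S}S}S⇒{{{{{}}S}S}S}S⇒{{{{{}}{}}S}S}S⇒{{{{{}}{}}{}}S}S⇒{{{{{}}{}}{}}{}}S⇒{{{{{}}{}}{}}{}}{}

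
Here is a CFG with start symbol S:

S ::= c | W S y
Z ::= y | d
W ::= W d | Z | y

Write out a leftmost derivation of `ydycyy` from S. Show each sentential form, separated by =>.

S=>WSy=>WdSy=>ZdSy=>ydSy=>ydWSyy=>ydySyy=>ydycyy

S => WSy   [S ::= W S y]
WSy => WdSy   [W ::= W d]
WdSy => ZdSy   [W ::= Z]
ZdSy => ydSy   [Z ::= y]
ydSy => ydWSyy   [S ::= W S y]
ydWSyy => ydySyy   [W ::= y]
ydySyy => ydycyy   [S ::= c]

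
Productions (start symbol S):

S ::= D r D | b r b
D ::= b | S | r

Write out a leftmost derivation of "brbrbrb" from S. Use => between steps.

S => DrD   [S ::= D r D]
DrD => SrD   [D ::= S]
SrD => DrDrD   [S ::= D r D]
DrDrD => SrDrD   [D ::= S]
SrDrD => brbrDrD   [S ::= b r b]
brbrDrD => brbrbrD   [D ::= b]
brbrbrD => brbrbrb   [D ::= b]

S => DrD => SrD => DrDrD => SrDrD => brbrDrD => brbrbrD => brbrbrb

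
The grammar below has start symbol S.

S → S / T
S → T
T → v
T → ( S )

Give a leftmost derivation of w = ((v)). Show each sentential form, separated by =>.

S => T => (S) => (T) => ((S)) => ((T)) => ((v))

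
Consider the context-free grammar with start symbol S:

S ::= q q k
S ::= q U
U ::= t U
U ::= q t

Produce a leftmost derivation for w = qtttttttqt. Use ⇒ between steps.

S ⇒ qU ⇒ qtU ⇒ qttU ⇒ qtttU ⇒ qttttU ⇒ qtttttU ⇒ qttttttU ⇒ qtttttttU ⇒ qtttttttqt

S ⇒ qU   [S ::= q U]
qU ⇒ qtU   [U ::= t U]
qtU ⇒ qttU   [U ::= t U]
qttU ⇒ qtttU   [U ::= t U]
qtttU ⇒ qttttU   [U ::= t U]
qttttU ⇒ qtttttU   [U ::= t U]
qtttttU ⇒ qttttttU   [U ::= t U]
qttttttU ⇒ qtttttttU   [U ::= t U]
qtttttttU ⇒ qtttttttqt   [U ::= q t]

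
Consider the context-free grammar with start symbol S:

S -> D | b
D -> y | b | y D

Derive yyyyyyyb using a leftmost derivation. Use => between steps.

S => D   [S -> D]
D => yD   [D -> y D]
yD => yyD   [D -> y D]
yyD => yyyD   [D -> y D]
yyyD => yyyyD   [D -> y D]
yyyyD => yyyyyD   [D -> y D]
yyyyyD => yyyyyyD   [D -> y D]
yyyyyyD => yyyyyyyD   [D -> y D]
yyyyyyyD => yyyyyyyb   [D -> b]

S=>D=>yD=>yyD=>yyyD=>yyyyD=>yyyyyD=>yyyyyyD=>yyyyyyyD=>yyyyyyyb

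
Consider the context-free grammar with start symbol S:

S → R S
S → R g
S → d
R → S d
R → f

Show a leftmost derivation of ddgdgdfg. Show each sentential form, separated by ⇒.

S ⇒ RS ⇒ SdS ⇒ RgdS ⇒ SdgdS ⇒ RgdgdS ⇒ SdgdgdS ⇒ ddgdgdS ⇒ ddgdgdRg ⇒ ddgdgdfg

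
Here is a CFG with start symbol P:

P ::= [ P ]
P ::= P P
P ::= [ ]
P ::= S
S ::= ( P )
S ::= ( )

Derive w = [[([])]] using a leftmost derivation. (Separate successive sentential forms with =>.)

P => [P] => [[P]] => [[S]] => [[(P)]] => [[([])]]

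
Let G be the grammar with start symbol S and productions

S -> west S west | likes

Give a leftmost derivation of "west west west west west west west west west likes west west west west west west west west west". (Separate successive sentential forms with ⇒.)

S ⇒ west S west ⇒ west west S west west ⇒ west west west S west west west ⇒ west west west west S west west west west ⇒ west west west west west S west west west west west ⇒ west west west west west west S west west west west west west ⇒ west west west west west west west S west west west west west west west ⇒ west west west west west west west west S west west west west west west west west ⇒ west west west west west west west west west S west west west west west west west west west ⇒ west west west west west west west west west likes west west west west west west west west west

S ⇒ west S west   [S -> west S west]
west S west ⇒ west west S west west   [S -> west S west]
west west S west west ⇒ west west west S west west west   [S -> west S west]
west west west S west west west ⇒ west west west west S west west west west   [S -> west S west]
west west west west S west west west west ⇒ west west west west west S west west west west west   [S -> west S west]
west west west west west S west west west west west ⇒ west west west west west west S west west west west west west   [S -> west S west]
west west west west west west S west west west west west west ⇒ west west west west west west west S west west west west west west west   [S -> west S west]
west west west west west west west S west west west west west west west ⇒ west west west west west west west west S west west west west west west west west   [S -> west S west]
west west west west west west west west S west west west west west west west west ⇒ west west west west west west west west west S west west west west west west west west west   [S -> west S west]
west west west west west west west west west S west west west west west west west west west ⇒ west west west west west west west west west likes west west west west west west west west west   [S -> likes]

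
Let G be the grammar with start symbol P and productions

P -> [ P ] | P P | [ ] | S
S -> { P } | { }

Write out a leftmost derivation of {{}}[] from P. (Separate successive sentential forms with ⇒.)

P ⇒ PP   [P -> P P]
PP ⇒ SP   [P -> S]
SP ⇒ {P}P   [S -> { P }]
{P}P ⇒ {S}P   [P -> S]
{S}P ⇒ {{}}P   [S -> { }]
{{}}P ⇒ {{}}[]   [P -> [ ]]

P ⇒ PP ⇒ SP ⇒ {P}P ⇒ {S}P ⇒ {{}}P ⇒ {{}}[]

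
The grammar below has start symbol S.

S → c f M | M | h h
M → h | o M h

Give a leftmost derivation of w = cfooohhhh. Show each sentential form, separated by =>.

S => cfM => cfoMh => cfooMhh => cfoooMhhh => cfooohhhh

S => cfM   [S → c f M]
cfM => cfoMh   [M → o M h]
cfoMh => cfooMhh   [M → o M h]
cfooMhh => cfoooMhhh   [M → o M h]
cfoooMhhh => cfooohhhh   [M → h]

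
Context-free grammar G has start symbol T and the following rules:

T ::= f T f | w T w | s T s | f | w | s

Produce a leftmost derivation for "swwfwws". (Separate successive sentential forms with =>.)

T => sTs => swTws => swwTwws => swwfwws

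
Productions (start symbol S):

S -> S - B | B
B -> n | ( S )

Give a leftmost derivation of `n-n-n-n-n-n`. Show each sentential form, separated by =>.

S=>S-B=>S-B-B=>S-B-B-B=>S-B-B-B-B=>S-B-B-B-B-B=>B-B-B-B-B-B=>n-B-B-B-B-B=>n-n-B-B-B-B=>n-n-n-B-B-B=>n-n-n-n-B-B=>n-n-n-n-n-B=>n-n-n-n-n-n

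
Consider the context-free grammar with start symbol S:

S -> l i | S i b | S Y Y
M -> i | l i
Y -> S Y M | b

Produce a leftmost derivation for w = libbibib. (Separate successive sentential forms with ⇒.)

S⇒Sib⇒Sibib⇒SYYibib⇒liYYibib⇒libYibib⇒libbibib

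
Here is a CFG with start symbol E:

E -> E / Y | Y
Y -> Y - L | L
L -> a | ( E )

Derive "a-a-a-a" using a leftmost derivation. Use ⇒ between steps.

E⇒Y⇒Y-L⇒Y-L-L⇒Y-L-L-L⇒L-L-L-L⇒a-L-L-L⇒a-a-L-L⇒a-a-a-L⇒a-a-a-a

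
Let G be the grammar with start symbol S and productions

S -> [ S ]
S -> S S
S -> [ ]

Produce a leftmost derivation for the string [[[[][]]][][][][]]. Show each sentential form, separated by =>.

S => [S] => [SS] => [SSS] => [SSSS] => [SSSSS] => [[S]SSSS] => [[[S]]SSSS] => [[[SS]]SSSS] => [[[[]S]]SSSS] => [[[[][]]]SSSS] => [[[[][]]][]SSS] => [[[[][]]][][]SS] => [[[[][]]][][][]S] => [[[[][]]][][][][]]

S => [S]   [S -> [ S ]]
[S] => [SS]   [S -> S S]
[SS] => [SSS]   [S -> S S]
[SSS] => [SSSS]   [S -> S S]
[SSSS] => [SSSSS]   [S -> S S]
[SSSSS] => [[S]SSSS]   [S -> [ S ]]
[[S]SSSS] => [[[S]]SSSS]   [S -> [ S ]]
[[[S]]SSSS] => [[[SS]]SSSS]   [S -> S S]
[[[SS]]SSSS] => [[[[]S]]SSSS]   [S -> [ ]]
[[[[]S]]SSSS] => [[[[][]]]SSSS]   [S -> [ ]]
[[[[][]]]SSSS] => [[[[][]]][]SSS]   [S -> [ ]]
[[[[][]]][]SSS] => [[[[][]]][][]SS]   [S -> [ ]]
[[[[][]]][][]SS] => [[[[][]]][][][]S]   [S -> [ ]]
[[[[][]]][][][]S] => [[[[][]]][][][][]]   [S -> [ ]]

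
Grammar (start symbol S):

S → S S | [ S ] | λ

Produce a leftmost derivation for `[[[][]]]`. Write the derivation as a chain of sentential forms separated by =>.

S => [S] => [[S]] => [[SS]] => [[[S]S]] => [[[]S]] => [[[][S]]] => [[[][]]]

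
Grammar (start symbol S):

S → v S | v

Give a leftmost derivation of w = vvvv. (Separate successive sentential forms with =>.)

S => vS => vvS => vvvS => vvvv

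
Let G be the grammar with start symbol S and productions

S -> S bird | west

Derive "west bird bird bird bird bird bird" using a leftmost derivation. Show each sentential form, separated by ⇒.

S ⇒ S bird ⇒ S bird bird ⇒ S bird bird bird ⇒ S bird bird bird bird ⇒ S bird bird bird bird bird ⇒ S bird bird bird bird bird bird ⇒ west bird bird bird bird bird bird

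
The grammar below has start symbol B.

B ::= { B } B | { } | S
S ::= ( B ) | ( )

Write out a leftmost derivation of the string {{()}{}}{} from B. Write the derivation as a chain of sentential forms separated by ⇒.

B ⇒ {B}B   [B ::= { B } B]
{B}B ⇒ {{B}B}B   [B ::= { B } B]
{{B}B}B ⇒ {{S}B}B   [B ::= S]
{{S}B}B ⇒ {{()}B}B   [S ::= ( )]
{{()}B}B ⇒ {{()}{}}B   [B ::= { }]
{{()}{}}B ⇒ {{()}{}}{}   [B ::= { }]

B⇒{B}B⇒{{B}B}B⇒{{S}B}B⇒{{()}B}B⇒{{()}{}}B⇒{{()}{}}{}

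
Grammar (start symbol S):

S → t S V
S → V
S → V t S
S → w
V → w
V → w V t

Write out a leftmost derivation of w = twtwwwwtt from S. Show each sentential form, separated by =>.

S => tSV => tVtSV => twtSV => twtwV => twtwwVt => twtwwwVtt => twtwwwwtt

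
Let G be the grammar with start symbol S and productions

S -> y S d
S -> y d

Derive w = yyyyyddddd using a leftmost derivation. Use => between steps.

S => ySd => yySdd => yyySddd => yyyySdddd => yyyyyddddd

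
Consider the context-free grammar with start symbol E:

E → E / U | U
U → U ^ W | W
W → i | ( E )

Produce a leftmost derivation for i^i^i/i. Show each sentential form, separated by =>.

E => E/U   [E → E / U]
E/U => U/U   [E → U]
U/U => U^W/U   [U → U ^ W]
U^W/U => U^W^W/U   [U → U ^ W]
U^W^W/U => W^W^W/U   [U → W]
W^W^W/U => i^W^W/U   [W → i]
i^W^W/U => i^i^W/U   [W → i]
i^i^W/U => i^i^i/U   [W → i]
i^i^i/U => i^i^i/W   [U → W]
i^i^i/W => i^i^i/i   [W → i]

E=>E/U=>U/U=>U^W/U=>U^W^W/U=>W^W^W/U=>i^W^W/U=>i^i^W/U=>i^i^i/U=>i^i^i/W=>i^i^i/i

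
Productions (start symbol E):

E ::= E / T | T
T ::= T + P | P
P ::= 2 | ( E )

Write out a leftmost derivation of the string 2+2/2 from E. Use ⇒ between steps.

E⇒E/T⇒T/T⇒T+P/T⇒P+P/T⇒2+P/T⇒2+2/T⇒2+2/P⇒2+2/2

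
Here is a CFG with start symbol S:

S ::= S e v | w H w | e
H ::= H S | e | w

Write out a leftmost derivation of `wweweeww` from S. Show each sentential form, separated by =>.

S => wHw   [S ::= w H w]
wHw => wHSw   [H ::= H S]
wHSw => wHSSw   [H ::= H S]
wHSSw => wwSSw   [H ::= w]
wwSSw => wweSw   [S ::= e]
wweSw => wwewHww   [S ::= w H w]
wwewHww => wwewHSww   [H ::= H S]
wwewHSww => wweweSww   [H ::= e]
wweweSww => wweweeww   [S ::= e]

S => wHw => wHSw => wHSSw => wwSSw => wweSw => wwewHww => wwewHSww => wweweSww => wweweeww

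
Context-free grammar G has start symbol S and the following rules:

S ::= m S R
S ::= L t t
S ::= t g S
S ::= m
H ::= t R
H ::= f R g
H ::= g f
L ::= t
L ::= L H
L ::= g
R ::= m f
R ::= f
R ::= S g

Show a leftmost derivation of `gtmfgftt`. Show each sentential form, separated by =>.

S=>Ltt=>LHtt=>LHHtt=>gHHtt=>gtRHtt=>gtmfHtt=>gtmfgftt

S => Ltt   [S ::= L t t]
Ltt => LHtt   [L ::= L H]
LHtt => LHHtt   [L ::= L H]
LHHtt => gHHtt   [L ::= g]
gHHtt => gtRHtt   [H ::= t R]
gtRHtt => gtmfHtt   [R ::= m f]
gtmfHtt => gtmfgftt   [H ::= g f]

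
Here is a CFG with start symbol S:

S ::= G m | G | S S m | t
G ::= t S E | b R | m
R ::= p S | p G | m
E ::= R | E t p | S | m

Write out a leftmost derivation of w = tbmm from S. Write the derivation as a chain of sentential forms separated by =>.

S => SSm => tSm => tGm => tbRm => tbmm

S => SSm   [S ::= S S m]
SSm => tSm   [S ::= t]
tSm => tGm   [S ::= G]
tGm => tbRm   [G ::= b R]
tbRm => tbmm   [R ::= m]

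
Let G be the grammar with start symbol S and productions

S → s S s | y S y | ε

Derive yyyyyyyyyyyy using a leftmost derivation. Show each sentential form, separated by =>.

S => ySy => yySyy => yyySyyy => yyyySyyyy => yyyyySyyyyy => yyyyyySyyyyyy => yyyyyyyyyyyy

S => ySy   [S → y S y]
ySy => yySyy   [S → y S y]
yySyy => yyySyyy   [S → y S y]
yyySyyy => yyyySyyyy   [S → y S y]
yyyySyyyy => yyyyySyyyyy   [S → y S y]
yyyyySyyyyy => yyyyyySyyyyyy   [S → y S y]
yyyyyySyyyyyy => yyyyyyyyyyyy   [S → ε]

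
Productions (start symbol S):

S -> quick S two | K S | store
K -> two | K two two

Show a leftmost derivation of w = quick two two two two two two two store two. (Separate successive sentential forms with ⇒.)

S ⇒ quick S two ⇒ quick K S two ⇒ quick K two two S two ⇒ quick K two two two two S two ⇒ quick K two two two two two two S two ⇒ quick two two two two two two two S two ⇒ quick two two two two two two two store two

S ⇒ quick S two   [S -> quick S two]
quick S two ⇒ quick K S two   [S -> K S]
quick K S two ⇒ quick K two two S two   [K -> K two two]
quick K two two S two ⇒ quick K two two two two S two   [K -> K two two]
quick K two two two two S two ⇒ quick K two two two two two two S two   [K -> K two two]
quick K two two two two two two S two ⇒ quick two two two two two two two S two   [K -> two]
quick two two two two two two two S two ⇒ quick two two two two two two two store two   [S -> store]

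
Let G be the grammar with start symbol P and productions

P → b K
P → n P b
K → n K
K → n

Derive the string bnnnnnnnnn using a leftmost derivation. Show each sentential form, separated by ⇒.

P⇒bK⇒bnK⇒bnnK⇒bnnnK⇒bnnnnK⇒bnnnnnK⇒bnnnnnnK⇒bnnnnnnnK⇒bnnnnnnnnK⇒bnnnnnnnnn

P ⇒ bK   [P → b K]
bK ⇒ bnK   [K → n K]
bnK ⇒ bnnK   [K → n K]
bnnK ⇒ bnnnK   [K → n K]
bnnnK ⇒ bnnnnK   [K → n K]
bnnnnK ⇒ bnnnnnK   [K → n K]
bnnnnnK ⇒ bnnnnnnK   [K → n K]
bnnnnnnK ⇒ bnnnnnnnK   [K → n K]
bnnnnnnnK ⇒ bnnnnnnnnK   [K → n K]
bnnnnnnnnK ⇒ bnnnnnnnnn   [K → n]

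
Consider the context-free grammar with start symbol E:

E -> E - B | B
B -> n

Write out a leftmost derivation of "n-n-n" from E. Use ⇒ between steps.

E ⇒ E-B ⇒ E-B-B ⇒ B-B-B ⇒ n-B-B ⇒ n-n-B ⇒ n-n-n

E ⇒ E-B   [E -> E - B]
E-B ⇒ E-B-B   [E -> E - B]
E-B-B ⇒ B-B-B   [E -> B]
B-B-B ⇒ n-B-B   [B -> n]
n-B-B ⇒ n-n-B   [B -> n]
n-n-B ⇒ n-n-n   [B -> n]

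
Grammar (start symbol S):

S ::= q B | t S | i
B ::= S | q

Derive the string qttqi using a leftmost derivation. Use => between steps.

S => qB => qS => qtS => qttS => qttqB => qttqS => qttqi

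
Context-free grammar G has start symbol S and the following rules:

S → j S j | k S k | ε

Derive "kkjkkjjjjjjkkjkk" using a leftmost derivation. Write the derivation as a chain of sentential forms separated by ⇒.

S ⇒ kSk   [S → k S k]
kSk ⇒ kkSkk   [S → k S k]
kkSkk ⇒ kkjSjkk   [S → j S j]
kkjSjkk ⇒ kkjkSkjkk   [S → k S k]
kkjkSkjkk ⇒ kkjkkSkkjkk   [S → k S k]
kkjkkSkkjkk ⇒ kkjkkjSjkkjkk   [S → j S j]
kkjkkjSjkkjkk ⇒ kkjkkjjSjjkkjkk   [S → j S j]
kkjkkjjSjjkkjkk ⇒ kkjkkjjjSjjjkkjkk   [S → j S j]
kkjkkjjjSjjjkkjkk ⇒ kkjkkjjjjjjkkjkk   [S → ε]

S⇒kSk⇒kkSkk⇒kkjSjkk⇒kkjkSkjkk⇒kkjkkSkkjkk⇒kkjkkjSjkkjkk⇒kkjkkjjSjjkkjkk⇒kkjkkjjjSjjjkkjkk⇒kkjkkjjjjjjkkjkk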